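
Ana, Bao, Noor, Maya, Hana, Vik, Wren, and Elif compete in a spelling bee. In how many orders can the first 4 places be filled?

1680

This is an ordered selection of 4 from 8: P(8,4).
That gives 8 × 7 × 6 × 5 = 1680.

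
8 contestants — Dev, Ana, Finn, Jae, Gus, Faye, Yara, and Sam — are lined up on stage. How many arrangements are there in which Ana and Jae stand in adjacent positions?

10080

Glue Ana and Jae into one block (2 internal orders), leaving 7 units to arrange in a row.
That gives 2 × 7! = 2 × 5040 = 10080.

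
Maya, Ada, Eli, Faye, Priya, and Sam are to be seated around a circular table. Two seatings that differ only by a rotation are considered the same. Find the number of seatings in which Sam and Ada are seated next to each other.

48

Glue Sam and Ada into a block (2 internal orders). Seating 5 units around a circle gives (4)! arrangements.
So 2 × (4)! = 2 × 24 = 48.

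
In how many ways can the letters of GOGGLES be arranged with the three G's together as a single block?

Treat the 3 copies of G as a single block. The multiset to arrange is then {GGG, E, L, O, S}, 5 items in all.
All 5 items are distinct, so there are (5)! = 120 arrangements.

120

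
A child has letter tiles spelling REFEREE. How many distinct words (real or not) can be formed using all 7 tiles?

REFEREE has 7 letters with E appearing 4 times and R appearing twice.
The number of distinct arrangements is 7!/(4!·2!) = 5040/48 = 105.

105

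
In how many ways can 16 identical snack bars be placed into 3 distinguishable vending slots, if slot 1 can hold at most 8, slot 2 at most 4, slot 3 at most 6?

Without the upper bounds there are C(18,2) = 153 ways to split 16 among 3 vending slots.
Subtract solutions that violate a single cap (substitute x_i' = x_i − (cap_i+1)): x_1 ≥ 9 gives C(9,2) = 36; x_2 ≥ 5 gives C(13,2) = 78; x_3 ≥ 7 gives C(11,2) = 55. Together 169.
Add back pairs where two caps are both exceeded: 6 + 1 + 15 = 22.
By inclusion–exclusion the count is 153 − 169 + 22 = 6.

6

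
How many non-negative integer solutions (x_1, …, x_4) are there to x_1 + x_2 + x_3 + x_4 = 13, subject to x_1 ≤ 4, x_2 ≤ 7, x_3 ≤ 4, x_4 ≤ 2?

31

Without the upper bounds there are C(16,3) = 560 ways to split 13 among 4 variables.
Subtract solutions that violate a single cap (substitute x_i' = x_i − (cap_i+1)): x_1 ≥ 5 gives C(11,3) = 165; x_2 ≥ 8 gives C(8,3) = 56; x_3 ≥ 5 gives C(11,3) = 165; x_4 ≥ 3 gives C(13,3) = 286. Together 672.
Add back pairs where two caps are both exceeded: 1 + 20 + 56 + 1 + 10 + 56 = 144.
Subtract triples: 0 + 0 + 1 + 0 = 1.
By inclusion–exclusion the count is 560 − 672 + 144 − 1 = 31.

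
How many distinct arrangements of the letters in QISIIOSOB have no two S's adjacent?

11760

Total arrangements of QISIIOSOB: 9!/(3!·2!·2!) = 15120.
If the two S's are adjacent, glue them into one block, leaving 8 items to arrange: (8)!/(3!·2!) = 3360 ways.
Hence 15120 − 3360 = 11760.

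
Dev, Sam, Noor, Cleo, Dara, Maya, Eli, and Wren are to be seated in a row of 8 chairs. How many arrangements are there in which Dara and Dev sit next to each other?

Place the 6 others and the Dara-Dev pair as 7 objects in a line; the pair has 2 internal arrangements.
That gives 2 × 7! = 2 × 5040 = 10080.

10080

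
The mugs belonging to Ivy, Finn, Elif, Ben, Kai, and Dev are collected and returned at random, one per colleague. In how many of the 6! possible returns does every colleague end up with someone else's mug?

This is the derangement count D_6: permutations of 6 items with no fixed point.
By inclusion–exclusion this is Σ_{j=0}^{6} (−1)^j C(6,j)·(6−j)!.
Computing: 720 − 720 + 360 − 120 + 30 − 6 + 1 = 265.

265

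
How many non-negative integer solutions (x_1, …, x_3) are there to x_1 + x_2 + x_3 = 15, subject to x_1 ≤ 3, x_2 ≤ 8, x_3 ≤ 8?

14

Ignoring the caps, the number of non-negative solutions to x_1+…+x_3 = 15 is C(17,2) = 136.
Subtract solutions that violate a single cap (substitute x_i' = x_i − (cap_i+1)): x_1 ≥ 4 gives C(13,2) = 78; x_2 ≥ 9 gives C(8,2) = 28; x_3 ≥ 9 gives C(8,2) = 28. Together 134.
Add back pairs where two caps are both exceeded: 6 + 6 + 0 = 12.
By inclusion–exclusion the count is 136 − 134 + 12 = 14.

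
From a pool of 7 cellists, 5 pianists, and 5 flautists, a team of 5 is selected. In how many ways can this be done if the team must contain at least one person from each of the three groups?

4375

Unrestricted: C(17,5) = 6188 ways to pick any 5 of the 17.
Selections missing a whole group: no cellists → C(10,5) = 252; no pianists → C(12,5) = 792; no flautists → C(12,5) = 792.
Add back selections omitting two groups (i.e. drawn from a single group): C(7,5) + C(5,5) + C(5,5) = 23.
By inclusion–exclusion: 6188 − 1836 + 23 = 4375.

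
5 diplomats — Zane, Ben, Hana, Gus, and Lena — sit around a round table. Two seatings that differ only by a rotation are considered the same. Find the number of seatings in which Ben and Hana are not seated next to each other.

12

Without the restriction there are (4)! = 24 seatings.
Seatings with Ben beside Hana: treat them as a block with 2 internal orders, giving 2 × (3)! = 12.
Subtracting, 24 − 12 = 12.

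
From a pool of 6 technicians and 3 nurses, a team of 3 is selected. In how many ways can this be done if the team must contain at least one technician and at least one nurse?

With no constraint there are C(9,3) = 84 possible selections.
Selections missing a whole group: no technicians → C(3,3) = 1; no nurses → C(6,3) = 20.
Both groups omitted at once is impossible, so 84 − 21 = 63.

63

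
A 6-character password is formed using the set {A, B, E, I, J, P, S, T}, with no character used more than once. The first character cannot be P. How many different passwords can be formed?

The first character has 8−1 = 7 choices (anything except P).
The remaining 5 characters are filled from the other 7 symbols without repetition: 7 × 6 × 5 × 4 × 3 = 2520.
Total: 7 × 2520 = 17640.

17640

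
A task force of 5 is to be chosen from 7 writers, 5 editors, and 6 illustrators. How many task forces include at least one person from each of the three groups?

6055

With no constraint there are C(18,5) = 8568 possible selections.
Subtract selections that omit an entire group: no writers → C(11,5) = 462; no editors → C(13,5) = 1287; no illustrators → C(12,5) = 792.
Add back selections omitting two groups (i.e. drawn from a single group): C(7,5) + C(5,5) + C(6,5) = 28.
By inclusion–exclusion: 8568 − 2541 + 28 = 6055.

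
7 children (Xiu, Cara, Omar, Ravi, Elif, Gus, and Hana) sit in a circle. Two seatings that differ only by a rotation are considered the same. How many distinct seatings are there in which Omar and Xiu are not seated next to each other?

480

All circular seatings of 7 people number (6)! = 720.
Seatings with Omar beside Xiu: treat them as a block with 2 internal orders, giving 2 × (5)! = 240.
Subtracting, 720 − 240 = 480.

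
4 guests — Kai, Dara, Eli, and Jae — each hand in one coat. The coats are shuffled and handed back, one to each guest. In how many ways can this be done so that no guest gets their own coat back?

Let Aᵢ be the assignments in which guest i gets their own coat. We want the size of the complement of A₁∪…∪A_4.
By inclusion–exclusion this is Σ_{j=0}^{4} (−1)^j C(4,j)·(4−j)!.
Computing: 24 − 24 + 12 − 4 + 1 = 9.

9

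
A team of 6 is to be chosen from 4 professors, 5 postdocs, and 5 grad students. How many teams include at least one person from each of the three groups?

2625

Total 6-person selections from all 14: C(14,6) = 3003.
Subtract selections that omit an entire group: no professors → C(10,6) = 210; no postdocs → C(9,6) = 84; no grad students → C(9,6) = 84.
Add back selections omitting two groups (i.e. drawn from a single group): C(4,6) + C(5,6) + C(5,6) = 0.
By inclusion–exclusion: 3003 − 378 + 0 = 2625.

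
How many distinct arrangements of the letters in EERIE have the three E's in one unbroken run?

6

Treat the 3 copies of E as a single block. The multiset to arrange is then {EEE, I, R}, 3 items in all.
All 3 items are distinct, so there are (3)! = 6 arrangements.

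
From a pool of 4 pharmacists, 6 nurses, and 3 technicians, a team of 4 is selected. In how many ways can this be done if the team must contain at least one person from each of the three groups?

Total 4-person selections from all 13: C(13,4) = 715.
Subtract selections that omit an entire group: no pharmacists → C(9,4) = 126; no nurses → C(7,4) = 35; no technicians → C(10,4) = 210.
Add back selections omitting two groups (i.e. drawn from a single group): C(4,4) + C(6,4) + C(3,4) = 16.
By inclusion–exclusion: 715 − 371 + 16 = 360.

360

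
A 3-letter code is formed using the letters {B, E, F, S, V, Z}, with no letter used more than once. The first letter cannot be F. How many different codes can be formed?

100

The first letter has 6−1 = 5 choices (anything except F).
The remaining 2 letters are filled from the other 5 symbols without repetition: 5 × 4 = 20.
Total: 5 × 20 = 100.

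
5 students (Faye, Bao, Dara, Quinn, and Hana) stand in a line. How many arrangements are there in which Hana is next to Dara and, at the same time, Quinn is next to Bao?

Treat {Hana,Dara} as one block (2 orders) and {Quinn,Bao} as another (2 orders).
That leaves 3 units to arrange: 2 × 2 × 3! = 4 × 6 = 24.

24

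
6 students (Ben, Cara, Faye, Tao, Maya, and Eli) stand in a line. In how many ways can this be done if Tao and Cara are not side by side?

480

There are 6! = 720 arrangements in all. If Tao and Cara are adjacent, merging them into one block gives 2·(5)! = 240 arrangements.
So 720 − 240 = 480 arrangements keep them apart.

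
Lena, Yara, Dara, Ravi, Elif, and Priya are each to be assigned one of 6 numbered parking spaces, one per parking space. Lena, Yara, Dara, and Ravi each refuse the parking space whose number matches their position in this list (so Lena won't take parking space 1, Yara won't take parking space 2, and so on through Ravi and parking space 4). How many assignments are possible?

362

Let Aᵢ (for 1 ≤ i ≤ 4) be the placements that put person i in their forbidden parking space. Any j of these fix j positions, leaving (6−j)! ways to fill the rest, and there are C(4,j) ways to pick which j.
By inclusion–exclusion, the number of valid placements is Σ_{j=0}^{4} (−1)^j C(4,j)·(6−j)!.
Computing: 720 − 480 + 144 − 24 + 2 = 362.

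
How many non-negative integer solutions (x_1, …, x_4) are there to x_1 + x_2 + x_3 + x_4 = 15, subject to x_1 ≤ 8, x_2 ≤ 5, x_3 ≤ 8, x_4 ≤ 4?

Without the upper bounds there are C(18,3) = 816 ways to split 15 among 4 variables.
Subtract solutions that violate a single cap (substitute x_i' = x_i − (cap_i+1)): x_1 ≥ 9 gives C(9,3) = 84; x_2 ≥ 6 gives C(12,3) = 220; x_3 ≥ 9 gives C(9,3) = 84; x_4 ≥ 5 gives C(13,3) = 286. Together 674.
Add back pairs where two caps are both exceeded: 1 + 0 + 4 + 1 + 35 + 4 = 45.
By inclusion–exclusion the count is 816 − 674 + 45 = 187.

187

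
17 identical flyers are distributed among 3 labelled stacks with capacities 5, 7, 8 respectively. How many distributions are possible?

By stars and bars, unrestricted non-negative solutions to x_1+…+x_3 = 17 number C(17+2,2) = 171.
Subtract solutions that violate a single cap (substitute x_i' = x_i − (cap_i+1)): x_1 ≥ 6 gives C(13,2) = 78; x_2 ≥ 8 gives C(11,2) = 55; x_3 ≥ 9 gives C(10,2) = 45. Together 178.
Add back pairs where two caps are both exceeded: 10 + 6 + 1 = 17.
By inclusion–exclusion the count is 171 − 178 + 17 = 10.

10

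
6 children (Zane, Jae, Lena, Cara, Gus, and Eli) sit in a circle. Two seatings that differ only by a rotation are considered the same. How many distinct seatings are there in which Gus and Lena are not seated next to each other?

All circular seatings of 6 people number (5)! = 120.
Seatings with Gus beside Lena: treat them as a block with 2 internal orders, giving 2 × (4)! = 48.
Subtracting, 120 − 48 = 72.

72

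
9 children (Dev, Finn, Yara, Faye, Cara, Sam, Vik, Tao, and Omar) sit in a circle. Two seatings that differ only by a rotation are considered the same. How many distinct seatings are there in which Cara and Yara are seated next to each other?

10080

Treat {Cara, Yara} as one unit (2 internal orders) and seat the resulting 8 units around the table: (7)! circular arrangements.
So 2 × (7)! = 2 × 5040 = 10080.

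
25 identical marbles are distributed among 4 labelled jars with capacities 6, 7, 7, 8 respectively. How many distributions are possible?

By stars and bars, unrestricted non-negative solutions to x_1+…+x_4 = 25 number C(25+3,3) = 3276.
Subtract solutions that violate a single cap (substitute x_i' = x_i − (cap_i+1)): x_1 ≥ 7 gives C(21,3) = 1330; x_2 ≥ 8 gives C(20,3) = 1140; x_3 ≥ 8 gives C(20,3) = 1140; x_4 ≥ 9 gives C(19,3) = 969. Together 4579.
Add back pairs where two caps are both exceeded: 286 + 286 + 220 + 220 + 165 + 165 = 1342.
Subtract triples: 10 + 4 + 4 + 1 = 19.
By inclusion–exclusion the count is 3276 − 4579 + 1342 − 19 = 20.

20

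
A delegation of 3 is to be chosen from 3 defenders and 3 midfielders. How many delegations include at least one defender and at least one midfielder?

18

Unrestricted: C(6,3) = 20 ways to pick any 3 of the 6.
Selections missing a whole group: no defenders → C(3,3) = 1; no midfielders → C(3,3) = 1.
Both groups omitted at once is impossible, so 20 − 2 = 18.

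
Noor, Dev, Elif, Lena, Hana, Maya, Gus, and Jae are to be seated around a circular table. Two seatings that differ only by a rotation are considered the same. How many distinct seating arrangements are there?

Fix one person's seat to break rotational symmetry; the remaining 7 people can be arranged in (7)! = 5040 ways.

5040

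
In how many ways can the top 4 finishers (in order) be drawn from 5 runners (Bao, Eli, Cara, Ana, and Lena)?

This is an ordered selection of 4 from 5: P(5,4).
That gives 5 × 4 × 3 × 2 = 120.

120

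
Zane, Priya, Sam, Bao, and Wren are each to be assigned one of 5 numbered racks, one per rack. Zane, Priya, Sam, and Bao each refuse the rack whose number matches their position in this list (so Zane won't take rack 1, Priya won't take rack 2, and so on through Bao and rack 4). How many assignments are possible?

53

Let Aᵢ (for 1 ≤ i ≤ 4) be the placements that put person i in their forbidden rack. Any j of these fix j positions, leaving (5−j)! ways to fill the rest, and there are C(4,j) ways to pick which j.
By inclusion–exclusion, the number of valid placements is Σ_{j=0}^{4} (−1)^j C(4,j)·(5−j)!.
Computing: 120 − 96 + 36 − 8 + 1 = 53.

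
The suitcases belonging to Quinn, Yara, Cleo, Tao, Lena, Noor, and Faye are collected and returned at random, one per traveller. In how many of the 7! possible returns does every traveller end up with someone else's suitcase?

Count assignments avoiding every fixed point. For any j of the 7 travellers fixed to their own suitcase, the other 7−j can be arranged in (7−j)! ways.
By inclusion–exclusion this is Σ_{j=0}^{7} (−1)^j C(7,j)·(7−j)!.
Computing: 5040 − 5040 + 2520 − 840 + 210 − 42 + 7 − 1 = 1854.

1854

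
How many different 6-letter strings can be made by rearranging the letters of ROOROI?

60

ROOROI has 6 letters with O appearing 3 times and R appearing twice.
So there are 6! / (3!·2!) = 60 distinguishable arrangements.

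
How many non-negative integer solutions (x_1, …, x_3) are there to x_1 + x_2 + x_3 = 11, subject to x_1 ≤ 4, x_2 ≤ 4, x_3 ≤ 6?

By stars and bars, unrestricted non-negative solutions to x_1+…+x_3 = 11 number C(11+2,2) = 78.
Subtract solutions that violate a single cap (substitute x_i' = x_i − (cap_i+1)): x_1 ≥ 5 gives C(8,2) = 28; x_2 ≥ 5 gives C(8,2) = 28; x_3 ≥ 7 gives C(6,2) = 15. Together 71.
Add back pairs where two caps are both exceeded: 3 + 0 + 0 = 3.
By inclusion–exclusion the count is 78 − 71 + 3 = 10.

10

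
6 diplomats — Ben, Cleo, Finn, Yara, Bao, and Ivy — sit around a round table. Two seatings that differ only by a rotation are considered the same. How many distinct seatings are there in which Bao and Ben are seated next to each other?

48

Treat {Bao, Ben} as one unit (2 internal orders) and seat the resulting 5 units around the table: (4)! circular arrangements.
So 2 × (4)! = 2 × 24 = 48.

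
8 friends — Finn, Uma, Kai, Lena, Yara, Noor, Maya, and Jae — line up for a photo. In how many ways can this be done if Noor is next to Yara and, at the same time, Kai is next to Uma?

Treat {Noor,Yara} as one block (2 orders) and {Kai,Uma} as another (2 orders).
That leaves 6 units to arrange: 2 × 2 × 6! = 4 × 720 = 2880.

2880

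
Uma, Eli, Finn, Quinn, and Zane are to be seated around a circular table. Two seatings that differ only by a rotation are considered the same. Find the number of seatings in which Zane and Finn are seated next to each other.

Glue Zane and Finn into a block (2 internal orders). Seating 4 units around a circle gives (3)! arrangements.
So 2 × (3)! = 2 × 6 = 12.

12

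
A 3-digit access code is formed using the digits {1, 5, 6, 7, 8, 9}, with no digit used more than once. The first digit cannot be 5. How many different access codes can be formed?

100

The first digit has 6−1 = 5 choices (anything except 5).
The remaining 2 digits are filled from the other 5 symbols without repetition: 5 × 4 = 20.
Total: 5 × 20 = 100.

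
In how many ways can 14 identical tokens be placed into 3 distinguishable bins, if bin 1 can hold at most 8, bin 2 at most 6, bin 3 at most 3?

10

By stars and bars, unrestricted non-negative solutions to x_1+…+x_3 = 14 number C(14+2,2) = 120.
Subtract solutions that violate a single cap (substitute x_i' = x_i − (cap_i+1)): x_1 ≥ 9 gives C(7,2) = 21; x_2 ≥ 7 gives C(9,2) = 36; x_3 ≥ 4 gives C(12,2) = 66. Together 123.
Add back pairs where two caps are both exceeded: 0 + 3 + 10 = 13.
By inclusion–exclusion the count is 120 − 123 + 13 = 10.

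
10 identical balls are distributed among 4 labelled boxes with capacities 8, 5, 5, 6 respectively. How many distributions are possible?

192

Ignoring the caps, the number of non-negative solutions to x_1+…+x_4 = 10 is C(13,3) = 286.
Subtract solutions that violate a single cap (substitute x_i' = x_i − (cap_i+1)): x_1 ≥ 9 gives C(4,3) = 4; x_2 ≥ 6 gives C(7,3) = 35; x_3 ≥ 6 gives C(7,3) = 35; x_4 ≥ 7 gives C(6,3) = 20. Together 94.
No two caps can be exceeded simultaneously, so the pair terms are all 0.
By inclusion–exclusion the count is 286 − 94 + 0 = 192.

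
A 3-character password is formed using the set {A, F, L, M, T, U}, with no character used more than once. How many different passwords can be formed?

Choose and order 3 of the 6 symbols: the first character has 6 options, the next 5, then 4.
That product is 6 × 5 × 4 = 120.

120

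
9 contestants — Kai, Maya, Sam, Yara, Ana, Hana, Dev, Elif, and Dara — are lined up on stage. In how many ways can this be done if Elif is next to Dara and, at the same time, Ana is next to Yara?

Treat {Elif,Dara} as one block (2 orders) and {Ana,Yara} as another (2 orders).
That leaves 7 units to arrange: 2 × 2 × 7! = 4 × 5040 = 20160.

20160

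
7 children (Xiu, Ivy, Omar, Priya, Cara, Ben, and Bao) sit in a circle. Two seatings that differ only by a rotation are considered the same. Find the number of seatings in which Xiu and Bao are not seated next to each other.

480

Without the restriction there are (6)! = 720 seatings.
Those with Xiu next to Bao: fuse the pair into one unit and seat 6 units around a circle — 2·(5)! = 240.
Subtracting, 720 − 240 = 480.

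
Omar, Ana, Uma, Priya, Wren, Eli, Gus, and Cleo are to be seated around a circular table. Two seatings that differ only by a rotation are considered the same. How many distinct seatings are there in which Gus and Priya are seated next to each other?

Glue Gus and Priya into a block (2 internal orders). Seating 7 units around a circle gives (6)! arrangements.
So 2 × (6)! = 2 × 720 = 1440.

1440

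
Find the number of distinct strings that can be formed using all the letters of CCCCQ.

The 5 letters of CCCCQ have repeats: C appearing 4 times.
Dividing 5! = 120 by 4! = 24 for the repeated letters gives 5.

5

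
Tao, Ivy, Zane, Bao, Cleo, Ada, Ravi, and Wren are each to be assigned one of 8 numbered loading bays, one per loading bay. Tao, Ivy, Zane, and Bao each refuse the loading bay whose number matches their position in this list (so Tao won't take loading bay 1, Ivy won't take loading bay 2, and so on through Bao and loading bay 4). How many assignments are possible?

24024

Let Aᵢ (for 1 ≤ i ≤ 4) be the placements that put person i in their forbidden loading bay. Any j of these fix j positions, leaving (8−j)! ways to fill the rest, and there are C(4,j) ways to pick which j.
By inclusion–exclusion, the number of valid placements is Σ_{j=0}^{4} (−1)^j C(4,j)·(8−j)!.
Computing: 40320 − 20160 + 4320 − 480 + 24 = 24024.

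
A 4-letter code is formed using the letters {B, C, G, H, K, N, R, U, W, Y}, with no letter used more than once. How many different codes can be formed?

This is a permutation of 4 out of 10: P(10,4) = 10!/6!.
That product is 10 × 9 × 8 × 7 = 5040.

5040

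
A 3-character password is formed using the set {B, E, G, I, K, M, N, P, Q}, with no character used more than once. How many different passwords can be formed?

With no repetition, fill the 3 characters in order: 9 choices, then 8, down to 7.
That product is 9 × 8 × 7 = 504.

504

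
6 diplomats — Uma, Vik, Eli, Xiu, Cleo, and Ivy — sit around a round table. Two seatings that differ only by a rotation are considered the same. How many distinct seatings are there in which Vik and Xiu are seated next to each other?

Glue Vik and Xiu into a block (2 internal orders). Seating 5 units around a circle gives (4)! arrangements.
So 2 × (4)! = 2 × 24 = 48.

48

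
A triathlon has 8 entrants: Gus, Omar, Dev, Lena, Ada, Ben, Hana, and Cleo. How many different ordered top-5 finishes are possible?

There are 8 choices for 1st place, 7 for 2nd, and so on down to 4 for position 5.
That gives 8 × 7 × 6 × 5 × 4 = 6720.

6720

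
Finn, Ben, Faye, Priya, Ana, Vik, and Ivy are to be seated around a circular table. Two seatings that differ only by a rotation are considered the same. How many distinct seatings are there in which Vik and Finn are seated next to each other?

240

Glue Vik and Finn into a block (2 internal orders). Seating 6 units around a circle gives (5)! arrangements.
So 2 × (5)! = 2 × 120 = 240.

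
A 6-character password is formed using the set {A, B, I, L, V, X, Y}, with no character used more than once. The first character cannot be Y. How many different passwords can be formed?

4320

The first character has 7−1 = 6 choices (anything except Y).
The remaining 5 characters are filled from the other 6 symbols without repetition: 6 × 5 × 4 × 3 × 2 = 720.
Total: 6 × 720 = 4320.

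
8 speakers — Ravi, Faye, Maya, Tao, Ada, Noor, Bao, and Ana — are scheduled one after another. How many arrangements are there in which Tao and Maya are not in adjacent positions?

There are 8! = 40320 arrangements in all. If Tao and Maya are adjacent, merging them into one block gives 2·(7)! = 10080 arrangements.
So 40320 − 10080 = 30240 arrangements keep them apart.

30240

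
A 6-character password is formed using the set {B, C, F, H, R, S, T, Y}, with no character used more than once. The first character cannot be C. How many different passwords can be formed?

17640

The first character has 8−1 = 7 choices (anything except C).
The remaining 5 characters are filled from the other 7 symbols without repetition: 7 × 6 × 5 × 4 × 3 = 2520.
Total: 7 × 2520 = 17640.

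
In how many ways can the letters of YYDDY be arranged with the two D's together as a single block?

Treat the 2 copies of D as a single block. The multiset to arrange is then {DD, Y, Y, Y}, 4 items in all.
That gives (4)!/(3!) = 4 arrangements.

4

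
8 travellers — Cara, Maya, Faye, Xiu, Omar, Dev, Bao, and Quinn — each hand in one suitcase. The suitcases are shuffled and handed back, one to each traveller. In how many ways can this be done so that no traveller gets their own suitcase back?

14833

Count assignments avoiding every fixed point. For any j of the 8 travellers fixed to their own suitcase, the other 8−j can be arranged in (8−j)! ways.
By inclusion–exclusion this is Σ_{j=0}^{8} (−1)^j C(8,j)·(8−j)!.
Computing: 40320 − 40320 + 20160 − 6720 + 1680 − 336 + 56 − 8 + 1 = 14833.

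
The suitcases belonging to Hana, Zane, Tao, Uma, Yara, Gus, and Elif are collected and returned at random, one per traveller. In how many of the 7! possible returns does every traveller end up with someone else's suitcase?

1854

Count assignments avoiding every fixed point. For any j of the 7 travellers fixed to their own suitcase, the other 7−j can be arranged in (7−j)! ways.
By inclusion–exclusion this is Σ_{j=0}^{7} (−1)^j C(7,j)·(7−j)!.
Computing: 5040 − 5040 + 2520 − 840 + 210 − 42 + 7 − 1 = 1854.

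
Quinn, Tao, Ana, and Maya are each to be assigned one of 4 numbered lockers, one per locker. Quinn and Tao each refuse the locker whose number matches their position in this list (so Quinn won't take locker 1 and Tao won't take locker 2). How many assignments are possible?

Let Aᵢ (for i ∈ {1, 2}) be the placements that put person i in their forbidden locker. Any j of these fix j positions, leaving (4−j)! ways to fill the rest, and there are C(2,j) ways to pick which j.
By inclusion–exclusion, the number of valid placements is Σ_{j=0}^{2} (−1)^j C(2,j)·(4−j)!.
Computing: 24 − 12 + 2 = 14.

14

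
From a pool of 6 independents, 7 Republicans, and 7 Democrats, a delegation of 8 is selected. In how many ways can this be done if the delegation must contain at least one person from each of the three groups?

With no constraint there are C(20,8) = 125970 possible selections.
Selections missing a whole group: no independents → C(14,8) = 3003; no Republicans → C(13,8) = 1287; no Democrats → C(13,8) = 1287.
Add back selections omitting two groups (i.e. drawn from a single group): C(6,8) + C(7,8) + C(7,8) = 0.
By inclusion–exclusion: 125970 − 5577 + 0 = 120393.

120393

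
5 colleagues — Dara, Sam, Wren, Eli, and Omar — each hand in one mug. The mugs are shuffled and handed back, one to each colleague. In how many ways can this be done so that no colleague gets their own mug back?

Count assignments avoiding every fixed point. For any j of the 5 colleagues fixed to their own mug, the other 5−j can be arranged in (5−j)! ways.
By inclusion–exclusion this is Σ_{j=0}^{5} (−1)^j C(5,j)·(5−j)!.
Computing: 120 − 120 + 60 − 20 + 5 − 1 = 44.

44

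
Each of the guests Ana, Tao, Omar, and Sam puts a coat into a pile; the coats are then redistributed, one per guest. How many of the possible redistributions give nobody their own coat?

9

Let Aᵢ be the assignments in which guest i gets their own coat. We want the size of the complement of A₁∪…∪A_4.
By inclusion–exclusion this is Σ_{j=0}^{4} (−1)^j C(4,j)·(4−j)!.
Computing: 24 − 24 + 12 − 4 + 1 = 9.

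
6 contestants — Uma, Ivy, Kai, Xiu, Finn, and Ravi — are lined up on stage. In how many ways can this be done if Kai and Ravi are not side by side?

480

Of the 6! = 720 arrangements, those with Kai and Ravi adjacent number 2 × 5! = 240 (treat the pair as a block with 2 internal orders).
So 720 − 240 = 480 arrangements keep them apart.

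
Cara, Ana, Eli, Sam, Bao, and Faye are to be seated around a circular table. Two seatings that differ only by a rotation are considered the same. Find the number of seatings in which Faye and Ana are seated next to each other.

48

Glue Faye and Ana into a block (2 internal orders). Seating 5 units around a circle gives (4)! arrangements.
So 2 × (4)! = 2 × 24 = 48.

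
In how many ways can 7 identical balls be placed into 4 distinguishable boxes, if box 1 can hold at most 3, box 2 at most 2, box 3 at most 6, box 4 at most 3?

46

Ignoring the caps, the number of non-negative solutions to x_1+…+x_4 = 7 is C(10,3) = 120.
Subtract solutions that violate a single cap (substitute x_i' = x_i − (cap_i+1)): x_1 ≥ 4 gives C(6,3) = 20; x_2 ≥ 3 gives C(7,3) = 35; x_3 ≥ 7 gives C(3,3) = 1; x_4 ≥ 4 gives C(6,3) = 20. Together 76.
Add back pairs where two caps are both exceeded: 1 + 0 + 0 + 0 + 1 + 0 = 2.
By inclusion–exclusion the count is 120 − 76 + 2 = 46.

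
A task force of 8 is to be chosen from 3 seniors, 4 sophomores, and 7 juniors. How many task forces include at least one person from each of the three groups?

2793

Total 8-person selections from all 14: C(14,8) = 3003.
Subtract selections that omit an entire group: no seniors → C(11,8) = 165; no sophomores → C(10,8) = 45; no juniors → C(7,8) = 0.
Add back selections omitting two groups (i.e. drawn from a single group): C(3,8) + C(4,8) + C(7,8) = 0.
By inclusion–exclusion: 3003 − 210 + 0 = 2793.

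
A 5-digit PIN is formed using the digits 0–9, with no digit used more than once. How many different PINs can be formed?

30240

This is a permutation of 5 out of 10: P(10,5) = 10!/5!.
10 × 9 × 8 × 7 × 6 = 30240.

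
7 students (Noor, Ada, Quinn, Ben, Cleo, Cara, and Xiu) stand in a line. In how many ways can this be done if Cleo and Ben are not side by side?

3600

Of the 7! = 5040 arrangements, those with Cleo and Ben adjacent number 2 × 6! = 1440 (treat the pair as a block with 2 internal orders).
So 5040 − 1440 = 3600 arrangements keep them apart.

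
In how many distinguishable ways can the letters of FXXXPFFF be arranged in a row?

280

Letter multiplicities in FXXXPFFF: F×4, P×1, X×3.
Dividing 8! = 40320 by 4!·3! = 144 for the repeated letters gives 280.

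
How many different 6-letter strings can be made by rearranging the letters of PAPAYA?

60

PAPAYA has 6 letters with A appearing 3 times and P appearing twice.
The number of distinct arrangements is 6!/(3!·2!) = 720/12 = 60.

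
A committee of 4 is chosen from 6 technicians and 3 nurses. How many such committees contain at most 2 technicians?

51

Split by how many technicians are chosen (0 through 2).
Sum: C(6,0)·C(3,4) + C(6,1)·C(3,3) + C(6,2)·C(3,2) = 0 + 6 + 45 = 51.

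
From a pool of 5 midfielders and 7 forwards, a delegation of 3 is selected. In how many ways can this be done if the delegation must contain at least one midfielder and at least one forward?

175

Total 3-person selections from all 12: C(12,3) = 220.
Selections missing a whole group: no midfielders → C(7,3) = 35; no forwards → C(5,3) = 10.
Both groups omitted at once is impossible, so 220 − 45 = 175.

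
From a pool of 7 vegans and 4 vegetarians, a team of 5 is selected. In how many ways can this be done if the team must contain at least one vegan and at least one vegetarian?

With no constraint there are C(11,5) = 462 possible selections.
Selections missing a whole group: no vegans → C(4,5) = 0; no vegetarians → C(7,5) = 21.
Both groups omitted at once is impossible, so 462 − 21 = 441.

441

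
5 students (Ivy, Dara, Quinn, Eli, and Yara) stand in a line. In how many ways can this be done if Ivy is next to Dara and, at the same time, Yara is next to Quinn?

24

Treat {Ivy,Dara} as one block (2 orders) and {Yara,Quinn} as another (2 orders).
That leaves 3 units to arrange: 2 × 2 × 3! = 4 × 6 = 24.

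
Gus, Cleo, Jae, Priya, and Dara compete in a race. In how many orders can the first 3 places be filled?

60

There are 5 choices for 1st place, 4 for 2nd, and 3 for 3rd.
That gives 5 × 4 × 3 = 60.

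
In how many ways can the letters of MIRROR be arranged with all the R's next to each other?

24

Treat the 3 copies of R as a single block. The multiset to arrange is then {RRR, I, M, O}, 4 items in all.
All 4 items are distinct, so there are (4)! = 24 arrangements.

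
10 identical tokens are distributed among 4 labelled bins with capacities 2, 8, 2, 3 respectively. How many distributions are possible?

By stars and bars, unrestricted non-negative solutions to x_1+…+x_4 = 10 number C(10+3,3) = 286.
Subtract solutions that violate a single cap (substitute x_i' = x_i − (cap_i+1)): x_1 ≥ 3 gives C(10,3) = 120; x_2 ≥ 9 gives C(4,3) = 4; x_3 ≥ 3 gives C(10,3) = 120; x_4 ≥ 4 gives C(9,3) = 84. Together 328.
Add back pairs where two caps are both exceeded: 0 + 35 + 20 + 0 + 0 + 20 = 75.
Subtract triples: 0 + 0 + 1 + 0 = 1.
By inclusion–exclusion the count is 286 − 328 + 75 − 1 = 32.

32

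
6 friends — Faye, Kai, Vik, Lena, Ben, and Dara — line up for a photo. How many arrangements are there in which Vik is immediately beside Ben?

240

Place the 4 others and the Vik-Ben pair as 5 objects in a line; the pair has 2 internal arrangements.
So the count is 2·(5)! = 240.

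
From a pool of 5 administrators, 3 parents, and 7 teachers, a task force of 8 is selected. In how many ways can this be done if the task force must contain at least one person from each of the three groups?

Unrestricted: C(15,8) = 6435 ways to pick any 8 of the 15.
Selections missing a whole group: no administrators → C(10,8) = 45; no parents → C(12,8) = 495; no teachers → C(8,8) = 1.
Add back selections omitting two groups (i.e. drawn from a single group): C(5,8) + C(3,8) + C(7,8) = 0.
By inclusion–exclusion: 6435 − 541 + 0 = 5894.

5894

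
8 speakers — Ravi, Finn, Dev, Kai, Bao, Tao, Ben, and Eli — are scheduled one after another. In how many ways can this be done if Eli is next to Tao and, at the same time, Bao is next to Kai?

2880

Treat {Eli,Tao} as one block (2 orders) and {Bao,Kai} as another (2 orders).
That leaves 6 units to arrange: 2 × 2 × 6! = 4 × 720 = 2880.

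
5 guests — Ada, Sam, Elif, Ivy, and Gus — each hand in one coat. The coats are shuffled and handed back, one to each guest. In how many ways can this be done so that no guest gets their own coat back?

44

This is the derangement count D_5: permutations of 5 items with no fixed point.
By inclusion–exclusion this is Σ_{j=0}^{5} (−1)^j C(5,j)·(5−j)!.
Computing: 120 − 120 + 60 − 20 + 5 − 1 = 44.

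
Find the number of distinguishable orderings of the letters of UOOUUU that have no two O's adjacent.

Total arrangements of UOOUUU: 6!/(4!·2!) = 15.
Arrangements with the O's together: treat OO as one letter, giving (5)!/(4!) = 5.
Subtracting, 15 − 5 = 10 arrangements keep the O's apart.

10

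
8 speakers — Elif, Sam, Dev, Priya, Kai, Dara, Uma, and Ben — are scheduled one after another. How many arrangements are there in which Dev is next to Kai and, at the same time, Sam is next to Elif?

2880

Treat {Dev,Kai} as one block (2 orders) and {Sam,Elif} as another (2 orders).
That leaves 6 units to arrange: 2 × 2 × 6! = 4 × 720 = 2880.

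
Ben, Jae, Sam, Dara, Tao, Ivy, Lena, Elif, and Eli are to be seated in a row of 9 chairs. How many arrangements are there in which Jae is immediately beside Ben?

Place the 7 others and the Jae-Ben pair as 8 objects in a line; the pair has 2 internal arrangements.
So the count is 2·(8)! = 80640.

80640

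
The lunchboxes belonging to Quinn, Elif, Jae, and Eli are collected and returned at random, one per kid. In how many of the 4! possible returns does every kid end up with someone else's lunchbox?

Count assignments avoiding every fixed point. For any j of the 4 kids fixed to their own lunchbox, the other 4−j can be arranged in (4−j)! ways.
By inclusion–exclusion this is Σ_{j=0}^{4} (−1)^j C(4,j)·(4−j)!.
Computing: 24 − 24 + 12 − 4 + 1 = 9.

9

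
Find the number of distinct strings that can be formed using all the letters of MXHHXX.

Letter multiplicities in MXHHXX: H×2, M×1, X×3.
Dividing 6! = 720 by 3!·2! = 12 for the repeated letters gives 60.

60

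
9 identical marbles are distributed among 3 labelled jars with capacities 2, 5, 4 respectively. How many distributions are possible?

6

By stars and bars, unrestricted non-negative solutions to x_1+…+x_3 = 9 number C(9+2,2) = 55.
Subtract solutions that violate a single cap (substitute x_i' = x_i − (cap_i+1)): x_1 ≥ 3 gives C(8,2) = 28; x_2 ≥ 6 gives C(5,2) = 10; x_3 ≥ 5 gives C(6,2) = 15. Together 53.
Add back pairs where two caps are both exceeded: 1 + 3 + 0 = 4.
By inclusion–exclusion the count is 55 − 53 + 4 = 6.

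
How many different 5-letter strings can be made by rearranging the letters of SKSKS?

10

The 5 letters of SKSKS have repeats: K appearing twice and S appearing 3 times.
The number of distinct arrangements is 5!/(3!·2!) = 120/12 = 10.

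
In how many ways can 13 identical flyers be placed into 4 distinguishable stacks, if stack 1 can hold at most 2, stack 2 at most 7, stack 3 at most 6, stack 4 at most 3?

42

Without the upper bounds there are C(16,3) = 560 ways to split 13 among 4 stacks.
Subtract solutions that violate a single cap (substitute x_i' = x_i − (cap_i+1)): x_1 ≥ 3 gives C(13,3) = 286; x_2 ≥ 8 gives C(8,3) = 56; x_3 ≥ 7 gives C(9,3) = 84; x_4 ≥ 4 gives C(12,3) = 220. Together 646.
Add back pairs where two caps are both exceeded: 10 + 20 + 84 + 0 + 4 + 10 = 128.
By inclusion–exclusion the count is 560 − 646 + 128 = 42.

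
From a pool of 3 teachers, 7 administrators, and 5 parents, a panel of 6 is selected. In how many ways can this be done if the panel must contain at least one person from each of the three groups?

Unrestricted: C(15,6) = 5005 ways to pick any 6 of the 15.
Selections missing a whole group: no teachers → C(12,6) = 924; no administrators → C(8,6) = 28; no parents → C(10,6) = 210.
Add back selections omitting two groups (i.e. drawn from a single group): C(3,6) + C(7,6) + C(5,6) = 7.
By inclusion–exclusion: 5005 − 1162 + 7 = 3850.

3850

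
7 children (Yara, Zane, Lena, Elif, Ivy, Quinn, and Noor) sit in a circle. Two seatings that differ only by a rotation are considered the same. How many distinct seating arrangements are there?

Seat Yara anywhere (absorbing the rotational symmetry), then permute the other 6: (6)! = 720.

720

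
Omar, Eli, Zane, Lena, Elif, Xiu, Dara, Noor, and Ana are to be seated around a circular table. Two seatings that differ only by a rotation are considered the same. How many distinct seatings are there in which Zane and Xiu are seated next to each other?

10080

Treat {Zane, Xiu} as one unit (2 internal orders) and seat the resulting 8 units around the table: (7)! circular arrangements.
So 2 × (7)! = 2 × 5040 = 10080.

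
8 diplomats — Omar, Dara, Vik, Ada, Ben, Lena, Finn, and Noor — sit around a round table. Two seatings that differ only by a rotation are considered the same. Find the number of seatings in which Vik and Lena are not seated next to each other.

3600

Without the restriction there are (7)! = 5040 seatings.
Those with Vik next to Lena: fuse the pair into one unit and seat 7 units around a circle — 2·(6)! = 1440.
Subtracting, 5040 − 1440 = 3600.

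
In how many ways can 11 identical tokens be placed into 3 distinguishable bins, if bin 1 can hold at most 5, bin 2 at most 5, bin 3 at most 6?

21

Ignoring the caps, the number of non-negative solutions to x_1+…+x_3 = 11 is C(13,2) = 78.
Subtract solutions that violate a single cap (substitute x_i' = x_i − (cap_i+1)): x_1 ≥ 6 gives C(7,2) = 21; x_2 ≥ 6 gives C(7,2) = 21; x_3 ≥ 7 gives C(6,2) = 15. Together 57.
No two caps can be exceeded simultaneously, so the pair terms are all 0.
By inclusion–exclusion the count is 78 − 57 + 0 = 21.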